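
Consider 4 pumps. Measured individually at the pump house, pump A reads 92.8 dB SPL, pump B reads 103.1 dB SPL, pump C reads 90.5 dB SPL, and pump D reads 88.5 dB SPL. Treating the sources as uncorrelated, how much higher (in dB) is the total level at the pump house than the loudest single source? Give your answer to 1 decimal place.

Uncorrelated sources add in intensity (power), not in dB.
L_total = 10·log₁₀(10^(92.8/10) + 10^(103.1/10) + 10^(90.5/10) + 10^(88.5/10)) = 103.83 dB SPL.
Excess over the loudest (103.1 dB): 103.83 − 103.1 = 0.7 dB.

0.7 dB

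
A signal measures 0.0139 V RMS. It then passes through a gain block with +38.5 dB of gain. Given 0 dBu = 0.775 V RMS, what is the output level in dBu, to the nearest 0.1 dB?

+3.6 dBu

Input level: 20·log₁₀(0.0139/0.775) = -34.93 dBu.
Output: -34.93 + 38.5 = +3.6 dBu.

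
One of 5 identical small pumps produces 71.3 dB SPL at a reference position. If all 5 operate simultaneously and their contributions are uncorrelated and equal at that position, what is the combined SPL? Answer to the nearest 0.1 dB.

78.3 dB SPL

5 equal incoherent sources raise the level by 10·log₁₀(5) = 6.99 dB.
L_total = 71.3 + 6.99 = 78.3 dB SPL.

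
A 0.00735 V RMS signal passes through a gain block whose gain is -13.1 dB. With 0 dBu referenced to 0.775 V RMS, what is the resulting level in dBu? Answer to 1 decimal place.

Input level: 20·log₁₀(0.00735/0.775) = -40.46 dBu.
Output: -40.46 − 13.1 = -53.6 dBu.

-53.6 dBu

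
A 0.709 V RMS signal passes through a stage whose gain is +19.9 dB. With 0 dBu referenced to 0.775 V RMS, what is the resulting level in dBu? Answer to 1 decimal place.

+19.1 dBu

Input level: 20·log₁₀(0.709/0.775) = -0.77 dBu.
Output: -0.77 + 19.9 = +19.1 dBu.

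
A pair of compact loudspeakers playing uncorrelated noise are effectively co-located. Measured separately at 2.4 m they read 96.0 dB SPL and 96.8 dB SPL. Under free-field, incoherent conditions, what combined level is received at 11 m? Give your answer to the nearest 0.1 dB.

Combined at 2.4 m: 10·log₁₀(10^(96.0/10)+10^(96.8/10)) = 99.43 dB SPL.
Then apply −20·log₁₀(11/2.4) = -13.22 dB → 86.2 dB SPL.

86.2 dB SPL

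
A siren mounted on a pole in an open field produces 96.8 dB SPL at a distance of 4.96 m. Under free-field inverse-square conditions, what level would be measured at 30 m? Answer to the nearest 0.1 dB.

81.2 dB SPL

Inverse-square spreading gives ΔL = −20·log₁₀(d₂/d₁).
ΔL = −20·log₁₀(30/4.96) = -15.63 dB, so L₂ = 96.8 + (-15.63) = 81.2 dB SPL.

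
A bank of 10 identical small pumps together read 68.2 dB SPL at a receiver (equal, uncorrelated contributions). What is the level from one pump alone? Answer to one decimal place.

58.2 dB SPL

10 equal incoherent sources add 10·log₁₀(10) = 10.00 dB over one source.
L_one = 68.2 − 10.00 = 58.2 dB SPL.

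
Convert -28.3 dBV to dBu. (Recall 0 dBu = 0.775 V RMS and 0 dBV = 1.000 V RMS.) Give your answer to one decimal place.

-26.1 dBu

The offset between the scales is 20·log₁₀(0.775/1.000) = −2.214 dB.
So dBu = -28.3 + 2.214 = -26.1 dBu.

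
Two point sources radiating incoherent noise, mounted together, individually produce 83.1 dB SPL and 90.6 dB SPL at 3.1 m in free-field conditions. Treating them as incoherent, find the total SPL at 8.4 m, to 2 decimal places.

82.65 dB SPL

Combined at 3.1 m: 10·log₁₀(10^(83.1/10)+10^(90.6/10)) = 91.311 dB SPL.
Then apply −20·log₁₀(8.4/3.1) = -8.658 dB → 82.65 dB SPL.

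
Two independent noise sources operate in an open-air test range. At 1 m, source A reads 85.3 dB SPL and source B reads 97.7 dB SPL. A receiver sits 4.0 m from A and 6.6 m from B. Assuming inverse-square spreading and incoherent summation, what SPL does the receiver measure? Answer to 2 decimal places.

At the listener: L_A = 85.3 − 20·log₁₀(4.0) = 73.259 dB; L_B = 97.7 − 20·log₁₀(6.6) = 81.309 dB.
Combined: 10·log₁₀(10^(73.259/10)+10^(81.309/10)) = 81.94 dB SPL.

81.94 dB SPL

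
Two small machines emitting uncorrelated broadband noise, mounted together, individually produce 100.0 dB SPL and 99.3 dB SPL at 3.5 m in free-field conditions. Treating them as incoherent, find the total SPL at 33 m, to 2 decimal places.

83.19 dB SPL

Combined at 3.5 m: 10·log₁₀(10^(100.0/10)+10^(99.3/10)) = 102.674 dB SPL.
Then apply −20·log₁₀(33/3.5) = -19.489 dB → 83.19 dB SPL.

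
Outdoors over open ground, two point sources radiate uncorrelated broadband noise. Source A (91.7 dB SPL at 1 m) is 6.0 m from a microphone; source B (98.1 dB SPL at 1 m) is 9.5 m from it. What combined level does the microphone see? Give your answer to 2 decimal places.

80.52 dB SPL

At the listener: L_A = 91.7 − 20·log₁₀(6.0) = 76.137 dB; L_B = 98.1 − 20·log₁₀(9.5) = 78.546 dB.
Combined: 10·log₁₀(10^(76.137/10)+10^(78.546/10)) = 80.52 dB SPL.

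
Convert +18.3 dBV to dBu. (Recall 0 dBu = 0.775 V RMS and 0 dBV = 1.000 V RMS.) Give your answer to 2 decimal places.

The offset between the scales is 20·log₁₀(0.775/1.000) = −2.214 dB.
So dBu = +18.3 + 2.214 = +20.51 dBu.

+20.51 dBu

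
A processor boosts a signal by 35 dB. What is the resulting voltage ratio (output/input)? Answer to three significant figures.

56.2

Voltage ratio = 10^(dB/20).
10^(35/20) = 10^(1.750) = 56.2.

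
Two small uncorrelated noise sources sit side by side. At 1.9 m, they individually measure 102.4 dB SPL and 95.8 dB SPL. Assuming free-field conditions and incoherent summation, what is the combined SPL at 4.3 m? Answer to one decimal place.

96.2 dB SPL

Combined at 1.9 m: 10·log₁₀(10^(102.4/10)+10^(95.8/10)) = 103.26 dB SPL.
Then apply −20·log₁₀(4.3/1.9) = -7.09 dB → 96.2 dB SPL.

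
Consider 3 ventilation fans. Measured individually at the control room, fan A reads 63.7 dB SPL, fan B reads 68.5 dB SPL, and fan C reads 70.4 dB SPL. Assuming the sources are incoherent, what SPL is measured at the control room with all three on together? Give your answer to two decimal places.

Uncorrelated sources add in intensity (power), not in dB.
L_total = 10·log₁₀(10^(63.7/10) + 10^(68.5/10) + 10^(70.4/10)) = 10·log₁₀(20390000) = 73.09 dB SPL.

73.09 dB SPL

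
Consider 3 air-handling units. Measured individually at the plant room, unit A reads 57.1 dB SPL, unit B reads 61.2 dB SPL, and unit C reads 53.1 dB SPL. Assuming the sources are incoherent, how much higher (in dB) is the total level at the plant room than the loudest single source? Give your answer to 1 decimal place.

Add the sources as powers (linear), then convert back to dB:
L_total = 10·log₁₀(10^(57.1/10) + 10^(61.2/10) + 10^(53.1/10)) = 63.09 dB SPL.
Excess over the loudest (61.2 dB): 63.09 − 61.2 = 1.9 dB.

1.9 dB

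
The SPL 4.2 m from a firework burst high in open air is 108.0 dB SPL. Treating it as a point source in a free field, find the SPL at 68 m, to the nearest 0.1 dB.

For a point source in a free field, ΔL = −20·log₁₀(d₂/d₁).
ΔL = −20·log₁₀(68/4.2) = -24.19 dB, so L₂ = 108.0 + (-24.19) = 83.8 dB SPL.

83.8 dB SPL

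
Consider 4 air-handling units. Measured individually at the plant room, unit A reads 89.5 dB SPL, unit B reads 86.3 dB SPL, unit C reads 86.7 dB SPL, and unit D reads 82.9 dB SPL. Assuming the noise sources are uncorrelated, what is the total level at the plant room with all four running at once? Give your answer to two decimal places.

92.97 dB SPL

Uncorrelated sources add in intensity (power), not in dB.
L_total = 10·log₁₀(10^(89.5/10) + 10^(86.3/10) + 10^(86.7/10) + 10^(82.9/10)) = 10·log₁₀(1981000000) = 92.97 dB SPL.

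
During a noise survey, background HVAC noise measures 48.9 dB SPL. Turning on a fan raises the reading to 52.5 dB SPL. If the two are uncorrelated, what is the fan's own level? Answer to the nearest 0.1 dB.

Remove the background by subtracting linear intensities:
L_src = 10·log₁₀(10^(52.5/10) − 10^(48.9/10)) = 10·log₁₀(100200) = 50.0 dB SPL.

50.0 dB SPL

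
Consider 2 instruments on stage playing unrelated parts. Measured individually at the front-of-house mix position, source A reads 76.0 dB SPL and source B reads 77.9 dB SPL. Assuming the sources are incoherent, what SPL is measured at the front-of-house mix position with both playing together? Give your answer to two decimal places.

80.06 dB SPL

Incoherent sources sum as intensities:
L_total = 10·log₁₀(10^(76.0/10) + 10^(77.9/10)) = 10·log₁₀(101500000) = 80.06 dB SPL.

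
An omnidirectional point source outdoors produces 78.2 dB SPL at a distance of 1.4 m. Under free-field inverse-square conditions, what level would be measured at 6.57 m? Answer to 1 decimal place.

Free-field point source: level drops by 20·log₁₀ of the distance ratio.
ΔL = −20·log₁₀(6.57/1.4) = -13.43 dB, so L₂ = 78.2 + (-13.43) = 64.8 dB SPL.

64.8 dB SPL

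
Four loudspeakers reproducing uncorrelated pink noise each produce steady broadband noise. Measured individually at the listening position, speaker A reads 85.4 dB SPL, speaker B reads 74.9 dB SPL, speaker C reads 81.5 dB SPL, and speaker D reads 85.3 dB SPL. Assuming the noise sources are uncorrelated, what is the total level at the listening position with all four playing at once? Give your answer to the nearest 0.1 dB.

Uncorrelated sources add in intensity (power), not in dB.
L_total = 10·log₁₀(10^(85.4/10) + 10^(74.9/10) + 10^(81.5/10) + 10^(85.3/10)) = 10·log₁₀(857700000) = 89.3 dB SPL.

89.3 dB SPL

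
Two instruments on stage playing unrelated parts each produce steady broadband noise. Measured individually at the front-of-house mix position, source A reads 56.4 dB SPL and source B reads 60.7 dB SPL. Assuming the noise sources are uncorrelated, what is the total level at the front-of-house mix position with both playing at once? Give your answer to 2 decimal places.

Incoherent sources sum as intensities:
L_total = 10·log₁₀(10^(56.4/10) + 10^(60.7/10)) = 10·log₁₀(1611000) = 62.07 dB SPL.

62.07 dB SPL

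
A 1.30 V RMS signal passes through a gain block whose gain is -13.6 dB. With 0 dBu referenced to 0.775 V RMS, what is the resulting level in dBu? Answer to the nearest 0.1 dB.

Input level: 20·log₁₀(1.30/0.775) = 4.49 dBu.
Output: 4.49 − 13.6 = -9.1 dBu.

-9.1 dBu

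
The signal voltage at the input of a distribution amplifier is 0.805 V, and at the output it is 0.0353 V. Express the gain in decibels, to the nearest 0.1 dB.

-27.2 dB

For a voltage ratio, dB = 20·log₁₀(V₂/V₁).
20·log₁₀(0.0353/0.805) = 20·log₁₀(0.04385) = -27.2 dB.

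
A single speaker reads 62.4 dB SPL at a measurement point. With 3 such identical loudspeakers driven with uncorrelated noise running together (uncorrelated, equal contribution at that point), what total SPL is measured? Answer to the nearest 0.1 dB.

67.2 dB SPL

3 equal incoherent sources raise the level by 10·log₁₀(3) = 4.77 dB.
L_total = 62.4 + 4.77 = 67.2 dB SPL.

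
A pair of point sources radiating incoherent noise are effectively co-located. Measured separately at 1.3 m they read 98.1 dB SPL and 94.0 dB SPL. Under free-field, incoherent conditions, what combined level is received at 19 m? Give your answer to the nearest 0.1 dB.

Combined at 1.3 m: 10·log₁₀(10^(98.1/10)+10^(94.0/10)) = 99.53 dB SPL.
Then apply −20·log₁₀(19/1.3) = -23.30 dB → 76.2 dB SPL.

76.2 dB SPL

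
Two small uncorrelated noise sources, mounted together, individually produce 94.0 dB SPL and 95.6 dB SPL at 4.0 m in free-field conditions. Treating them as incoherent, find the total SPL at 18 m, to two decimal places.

Combined at 4.0 m: 10·log₁₀(10^(94.0/10)+10^(95.6/10)) = 97.884 dB SPL.
Then apply −20·log₁₀(18/4.0) = -13.064 dB → 84.82 dB SPL.

84.82 dB SPL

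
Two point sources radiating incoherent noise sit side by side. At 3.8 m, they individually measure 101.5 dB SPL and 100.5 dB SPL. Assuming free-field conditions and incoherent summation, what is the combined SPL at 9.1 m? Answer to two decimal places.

96.45 dB SPL

Combined at 3.8 m: 10·log₁₀(10^(101.5/10)+10^(100.5/10)) = 104.039 dB SPL.
Then apply −20·log₁₀(9.1/3.8) = -7.585 dB → 96.45 dB SPL.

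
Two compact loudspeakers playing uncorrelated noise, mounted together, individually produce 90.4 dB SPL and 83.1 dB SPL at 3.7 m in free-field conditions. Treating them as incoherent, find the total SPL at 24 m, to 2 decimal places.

74.90 dB SPL

Combined at 3.7 m: 10·log₁₀(10^(90.4/10)+10^(83.1/10)) = 91.142 dB SPL.
Then apply −20·log₁₀(24/3.7) = -16.240 dB → 74.90 dB SPL.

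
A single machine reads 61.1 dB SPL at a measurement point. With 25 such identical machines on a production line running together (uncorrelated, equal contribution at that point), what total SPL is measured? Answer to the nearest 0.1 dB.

75.1 dB SPL

25 equal incoherent sources raise the level by 10·log₁₀(25) = 13.98 dB.
L_total = 61.1 + 13.98 = 75.1 dB SPL.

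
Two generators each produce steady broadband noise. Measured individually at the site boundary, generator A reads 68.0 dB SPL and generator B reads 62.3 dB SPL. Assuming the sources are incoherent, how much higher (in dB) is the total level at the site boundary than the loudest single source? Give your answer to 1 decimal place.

Add the sources as powers (linear), then convert back to dB:
L_total = 10·log₁₀(10^(68.0/10) + 10^(62.3/10)) = 69.04 dB SPL.
Excess over the loudest (68.0 dB): 69.04 − 68.0 = 1.0 dB.

1.0 dB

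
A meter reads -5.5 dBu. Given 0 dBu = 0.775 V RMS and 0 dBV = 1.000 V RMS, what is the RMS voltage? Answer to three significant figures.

V = 0.775 V × 10^(-5.5/20).
= 0.775 × 0.5309 = 0.411 V.

0.411 V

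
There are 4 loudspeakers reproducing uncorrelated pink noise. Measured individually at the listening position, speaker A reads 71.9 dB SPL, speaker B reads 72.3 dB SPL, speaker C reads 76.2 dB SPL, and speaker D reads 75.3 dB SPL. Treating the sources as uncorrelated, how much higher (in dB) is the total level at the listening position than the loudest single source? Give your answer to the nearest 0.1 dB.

4.1 dB

Incoherent sources sum as intensities:
L_total = 10·log₁₀(10^(71.9/10) + 10^(72.3/10) + 10^(76.2/10) + 10^(75.3/10)) = 80.34 dB SPL.
Excess over the loudest (76.2 dB): 80.34 − 76.2 = 4.1 dB.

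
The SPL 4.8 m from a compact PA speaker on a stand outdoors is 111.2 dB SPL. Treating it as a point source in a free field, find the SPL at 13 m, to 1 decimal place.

102.5 dB SPL

Inverse-square spreading gives ΔL = −20·log₁₀(d₂/d₁).
ΔL = −20·log₁₀(13/4.8) = -8.65 dB, so L₂ = 111.2 + (-8.65) = 102.5 dB SPL.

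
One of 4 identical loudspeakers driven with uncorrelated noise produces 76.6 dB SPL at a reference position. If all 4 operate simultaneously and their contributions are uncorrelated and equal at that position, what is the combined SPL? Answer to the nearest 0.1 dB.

82.6 dB SPL

4 equal incoherent sources raise the level by 10·log₁₀(4) = 6.02 dB.
L_total = 76.6 + 6.02 = 82.6 dB SPL.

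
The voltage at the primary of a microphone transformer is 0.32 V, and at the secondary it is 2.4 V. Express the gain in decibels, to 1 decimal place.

Voltage is an amplitude quantity, so gain = 20·log₁₀(V_out/V_in).
20·log₁₀(2.4/0.32) = 20·log₁₀(7.500) = 17.5 dB.

17.5 dB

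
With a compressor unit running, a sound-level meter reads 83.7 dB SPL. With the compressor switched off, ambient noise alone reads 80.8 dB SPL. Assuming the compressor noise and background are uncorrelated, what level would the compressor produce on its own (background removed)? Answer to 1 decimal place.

80.6 dB SPL

Remove the background by subtracting linear intensities:
L_src = 10·log₁₀(10^(83.7/10) − 10^(80.8/10)) = 10·log₁₀(114200000) = 80.6 dB SPL.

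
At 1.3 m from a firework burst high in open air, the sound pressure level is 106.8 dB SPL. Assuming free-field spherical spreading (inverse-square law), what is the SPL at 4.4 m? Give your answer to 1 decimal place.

Free-field point source: level drops by 20·log₁₀ of the distance ratio.
ΔL = −20·log₁₀(4.4/1.3) = -10.59 dB, so L₂ = 106.8 + (-10.59) = 96.2 dB SPL.

96.2 dB SPL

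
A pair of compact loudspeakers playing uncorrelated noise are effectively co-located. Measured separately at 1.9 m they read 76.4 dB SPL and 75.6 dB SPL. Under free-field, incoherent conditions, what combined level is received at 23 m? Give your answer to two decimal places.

57.37 dB SPL

Combined at 1.9 m: 10·log₁₀(10^(76.4/10)+10^(75.6/10)) = 79.029 dB SPL.
Then apply −20·log₁₀(23/1.9) = -21.659 dB → 57.37 dB SPL.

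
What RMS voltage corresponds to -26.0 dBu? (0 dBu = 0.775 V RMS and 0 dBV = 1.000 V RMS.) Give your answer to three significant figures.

0.0388 V

V = 0.775 V × 10^(-26.0/20).
= 0.775 × 0.05012 = 0.0388 V.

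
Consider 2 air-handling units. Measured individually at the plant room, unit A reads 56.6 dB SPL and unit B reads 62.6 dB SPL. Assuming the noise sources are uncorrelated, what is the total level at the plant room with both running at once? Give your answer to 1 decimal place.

Uncorrelated sources add in intensity (power), not in dB.
L_total = 10·log₁₀(10^(56.6/10) + 10^(62.6/10)) = 10·log₁₀(2277000) = 63.6 dB SPL.

63.6 dB SPL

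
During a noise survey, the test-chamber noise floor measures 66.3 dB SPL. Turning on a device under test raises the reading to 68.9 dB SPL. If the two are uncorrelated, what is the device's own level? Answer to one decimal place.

Remove the background by subtracting linear intensities:
L_src = 10·log₁₀(10^(68.9/10) − 10^(66.3/10)) = 10·log₁₀(3497000) = 65.4 dB SPL.

65.4 dB SPL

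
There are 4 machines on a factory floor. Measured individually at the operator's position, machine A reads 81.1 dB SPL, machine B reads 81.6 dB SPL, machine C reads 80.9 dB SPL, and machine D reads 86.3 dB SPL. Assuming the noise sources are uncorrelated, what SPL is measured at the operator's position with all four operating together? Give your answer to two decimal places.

Uncorrelated sources add in intensity (power), not in dB.
L_total = 10·log₁₀(10^(81.1/10) + 10^(81.6/10) + 10^(80.9/10) + 10^(86.3/10)) = 10·log₁₀(823000000) = 89.15 dB SPL.

89.15 dB SPL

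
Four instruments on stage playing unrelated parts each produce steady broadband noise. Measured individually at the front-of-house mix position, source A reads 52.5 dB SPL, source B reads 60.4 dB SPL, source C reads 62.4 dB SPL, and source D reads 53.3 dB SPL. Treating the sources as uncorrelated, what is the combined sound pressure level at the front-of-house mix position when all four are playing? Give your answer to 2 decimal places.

65.09 dB SPL

Add the sources as powers (linear), then convert back to dB:
L_total = 10·log₁₀(10^(52.5/10) + 10^(60.4/10) + 10^(62.4/10) + 10^(53.3/10)) = 10·log₁₀(3226000) = 65.09 dB SPL.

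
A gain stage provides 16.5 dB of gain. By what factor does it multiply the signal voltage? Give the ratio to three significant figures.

Voltage ratio = 10^(dB/20).
10^(16.5/20) = 10^(0.8250) = 6.68.

6.68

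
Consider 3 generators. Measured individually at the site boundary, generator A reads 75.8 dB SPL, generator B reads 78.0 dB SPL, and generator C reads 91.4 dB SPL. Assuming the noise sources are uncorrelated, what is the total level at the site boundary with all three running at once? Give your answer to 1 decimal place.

91.7 dB SPL

Incoherent sources sum as intensities:
L_total = 10·log₁₀(10^(75.8/10) + 10^(78.0/10) + 10^(91.4/10)) = 10·log₁₀(1481000000) = 91.7 dB SPL.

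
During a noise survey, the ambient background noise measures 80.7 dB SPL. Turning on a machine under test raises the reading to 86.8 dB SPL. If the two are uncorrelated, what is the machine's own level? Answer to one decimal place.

85.6 dB SPL

Background correction is a power subtraction:
L_src = 10·log₁₀(10^(86.8/10) − 10^(80.7/10)) = 10·log₁₀(361100000) = 85.6 dB SPL.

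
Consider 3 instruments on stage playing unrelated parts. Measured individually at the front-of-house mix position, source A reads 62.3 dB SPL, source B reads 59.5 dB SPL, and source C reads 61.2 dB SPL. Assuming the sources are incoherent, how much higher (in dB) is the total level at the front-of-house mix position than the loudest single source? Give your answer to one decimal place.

Add the sources as powers (linear), then convert back to dB:
L_total = 10·log₁₀(10^(62.3/10) + 10^(59.5/10) + 10^(61.2/10)) = 65.92 dB SPL.
Excess over the loudest (62.3 dB): 65.92 − 62.3 = 3.6 dB.

3.6 dB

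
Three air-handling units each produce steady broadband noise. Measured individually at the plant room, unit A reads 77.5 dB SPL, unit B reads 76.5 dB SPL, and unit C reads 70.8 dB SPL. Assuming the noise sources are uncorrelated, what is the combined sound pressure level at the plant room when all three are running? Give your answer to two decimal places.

80.53 dB SPL

Uncorrelated sources add in intensity (power), not in dB.
L_total = 10·log₁₀(10^(77.5/10) + 10^(76.5/10) + 10^(70.8/10)) = 10·log₁₀(112900000) = 80.53 dB SPL.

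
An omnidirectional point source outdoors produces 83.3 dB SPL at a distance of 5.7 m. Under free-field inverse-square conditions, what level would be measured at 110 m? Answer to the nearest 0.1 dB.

57.6 dB SPL

Inverse-square spreading gives ΔL = −20·log₁₀(d₂/d₁).
ΔL = −20·log₁₀(110/5.7) = -25.71 dB, so L₂ = 83.3 + (-25.71) = 57.6 dB SPL.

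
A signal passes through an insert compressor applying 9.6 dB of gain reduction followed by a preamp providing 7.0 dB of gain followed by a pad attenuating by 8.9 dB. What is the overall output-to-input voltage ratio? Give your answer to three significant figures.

Net gain = (−9.6) + 7.0 + (−8.9) = -11.5 dB.
Voltage ratio = 10^(-11.5/20) = 0.266.

0.266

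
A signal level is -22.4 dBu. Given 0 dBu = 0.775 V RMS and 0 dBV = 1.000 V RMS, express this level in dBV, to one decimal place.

The offset between the scales is 20·log₁₀(0.775/1.000) = −2.214 dB.
So dBV = -22.4 − 2.214 = -24.6 dBV.

-24.6 dBV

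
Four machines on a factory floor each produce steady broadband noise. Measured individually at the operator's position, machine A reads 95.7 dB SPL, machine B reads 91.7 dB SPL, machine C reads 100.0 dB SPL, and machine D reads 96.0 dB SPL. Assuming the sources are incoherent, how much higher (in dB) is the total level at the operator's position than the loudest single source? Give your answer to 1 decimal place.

Incoherent sources sum as intensities:
L_total = 10·log₁₀(10^(95.7/10) + 10^(91.7/10) + 10^(100.0/10) + 10^(96.0/10)) = 102.83 dB SPL.
Excess over the loudest (100.0 dB): 102.83 − 100.0 = 2.8 dB.

2.8 dB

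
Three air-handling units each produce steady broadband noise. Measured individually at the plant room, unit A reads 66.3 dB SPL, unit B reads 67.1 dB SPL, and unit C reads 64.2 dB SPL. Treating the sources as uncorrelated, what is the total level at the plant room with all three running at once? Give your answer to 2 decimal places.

70.80 dB SPL

Uncorrelated sources add in intensity (power), not in dB.
L_total = 10·log₁₀(10^(66.3/10) + 10^(67.1/10) + 10^(64.2/10)) = 10·log₁₀(12020000) = 70.80 dB SPL.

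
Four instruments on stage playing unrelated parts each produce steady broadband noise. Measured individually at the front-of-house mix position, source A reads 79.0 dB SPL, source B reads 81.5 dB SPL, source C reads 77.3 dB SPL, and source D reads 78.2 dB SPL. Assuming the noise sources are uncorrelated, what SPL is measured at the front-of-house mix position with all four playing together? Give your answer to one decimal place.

85.3 dB SPL

Incoherent sources sum as intensities:
L_total = 10·log₁₀(10^(79.0/10) + 10^(81.5/10) + 10^(77.3/10) + 10^(78.2/10)) = 10·log₁₀(340500000) = 85.3 dB SPL.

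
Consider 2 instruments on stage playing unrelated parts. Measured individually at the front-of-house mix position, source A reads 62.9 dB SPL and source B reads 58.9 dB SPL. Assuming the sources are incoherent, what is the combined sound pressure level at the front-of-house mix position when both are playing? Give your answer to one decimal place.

64.4 dB SPL

Add the sources as powers (linear), then convert back to dB:
L_total = 10·log₁₀(10^(62.9/10) + 10^(58.9/10)) = 10·log₁₀(2726000) = 64.4 dB SPL.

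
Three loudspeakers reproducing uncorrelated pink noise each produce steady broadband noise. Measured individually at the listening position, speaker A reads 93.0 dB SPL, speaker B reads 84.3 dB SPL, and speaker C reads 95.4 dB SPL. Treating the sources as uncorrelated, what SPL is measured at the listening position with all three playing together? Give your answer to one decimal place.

97.6 dB SPL

Incoherent sources sum as intensities:
L_total = 10·log₁₀(10^(93.0/10) + 10^(84.3/10) + 10^(95.4/10)) = 10·log₁₀(5732000000) = 97.6 dB SPL.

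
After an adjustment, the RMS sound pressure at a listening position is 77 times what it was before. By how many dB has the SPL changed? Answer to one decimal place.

37.7 dB

Sound pressure is an amplitude quantity: ΔL = 20·log₁₀(p₂/p₁).
20·log₁₀(77) = 37.7 dB.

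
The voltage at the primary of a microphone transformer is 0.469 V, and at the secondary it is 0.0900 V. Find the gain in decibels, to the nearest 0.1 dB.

Voltage is an amplitude quantity, so gain = 20·log₁₀(V_out/V_in).
20·log₁₀(0.0900/0.469) = 20·log₁₀(0.1919) = -14.3 dB.

-14.3 dB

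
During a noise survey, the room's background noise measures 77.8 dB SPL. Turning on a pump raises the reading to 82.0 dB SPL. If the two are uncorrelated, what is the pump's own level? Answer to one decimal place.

Remove the background by subtracting linear intensities:
L_src = 10·log₁₀(10^(82.0/10) − 10^(77.8/10)) = 10·log₁₀(98230000) = 79.9 dB SPL.

79.9 dB SPL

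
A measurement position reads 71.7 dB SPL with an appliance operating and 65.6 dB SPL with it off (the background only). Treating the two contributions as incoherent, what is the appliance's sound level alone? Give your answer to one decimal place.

Remove the background by subtracting linear intensities:
L_src = 10·log₁₀(10^(71.7/10) − 10^(65.6/10)) = 10·log₁₀(11160000) = 70.5 dB SPL.

70.5 dB SPL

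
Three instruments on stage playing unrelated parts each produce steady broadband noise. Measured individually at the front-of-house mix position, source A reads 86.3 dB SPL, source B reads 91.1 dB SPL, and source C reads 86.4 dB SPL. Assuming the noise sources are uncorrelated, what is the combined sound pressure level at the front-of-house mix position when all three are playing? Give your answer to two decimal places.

Incoherent sources sum as intensities:
L_total = 10·log₁₀(10^(86.3/10) + 10^(91.1/10) + 10^(86.4/10)) = 10·log₁₀(2151000000) = 93.33 dB SPL.

93.33 dB SPL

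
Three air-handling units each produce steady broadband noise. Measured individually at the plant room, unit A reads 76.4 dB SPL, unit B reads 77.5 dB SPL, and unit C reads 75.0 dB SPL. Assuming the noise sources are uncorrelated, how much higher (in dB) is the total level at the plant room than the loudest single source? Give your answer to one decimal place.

3.7 dB

Add the sources as powers (linear), then convert back to dB:
L_total = 10·log₁₀(10^(76.4/10) + 10^(77.5/10) + 10^(75.0/10)) = 81.19 dB SPL.
Excess over the loudest (77.5 dB): 81.19 − 77.5 = 3.7 dB.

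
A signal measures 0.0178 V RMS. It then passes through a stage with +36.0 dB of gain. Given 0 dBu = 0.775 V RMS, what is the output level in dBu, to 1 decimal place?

+3.2 dBu

Input level: 20·log₁₀(0.0178/0.775) = -32.78 dBu.
Output: -32.78 + 36.0 = +3.2 dBu.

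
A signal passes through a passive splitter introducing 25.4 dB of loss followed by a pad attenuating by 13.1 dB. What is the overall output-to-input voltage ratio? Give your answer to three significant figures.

Net gain = (−25.4) + (−13.1) = -38.5 dB.
Voltage ratio = 10^(-38.5/20) = 0.0119.

0.0119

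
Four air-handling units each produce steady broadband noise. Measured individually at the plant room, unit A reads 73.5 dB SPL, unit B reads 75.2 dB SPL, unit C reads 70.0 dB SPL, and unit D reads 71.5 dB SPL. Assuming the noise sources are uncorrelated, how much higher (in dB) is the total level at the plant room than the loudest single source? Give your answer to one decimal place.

Uncorrelated sources add in intensity (power), not in dB.
L_total = 10·log₁₀(10^(73.5/10) + 10^(75.2/10) + 10^(70.0/10) + 10^(71.5/10)) = 79.01 dB SPL.
Excess over the loudest (75.2 dB): 79.01 − 75.2 = 3.8 dB.

3.8 dB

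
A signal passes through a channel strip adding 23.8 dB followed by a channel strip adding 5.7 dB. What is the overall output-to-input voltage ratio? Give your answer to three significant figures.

29.9

Net gain = 23.8 + 5.7 = 29.5 dB.
Voltage ratio = 10^(29.5/20) = 29.9.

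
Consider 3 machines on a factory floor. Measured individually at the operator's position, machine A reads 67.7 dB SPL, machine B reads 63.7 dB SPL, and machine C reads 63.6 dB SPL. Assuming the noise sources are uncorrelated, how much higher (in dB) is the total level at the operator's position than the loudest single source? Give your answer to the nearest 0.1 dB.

Add the sources as powers (linear), then convert back to dB:
L_total = 10·log₁₀(10^(67.7/10) + 10^(63.7/10) + 10^(63.6/10)) = 70.22 dB SPL.
Excess over the loudest (67.7 dB): 70.22 − 67.7 = 2.5 dB.

2.5 dB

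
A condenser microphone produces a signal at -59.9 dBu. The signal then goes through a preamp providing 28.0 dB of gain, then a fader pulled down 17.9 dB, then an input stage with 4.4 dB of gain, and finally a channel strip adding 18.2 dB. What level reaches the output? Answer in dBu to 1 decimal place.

-27.2 dBu

Gain stages sum in dB:
-59.9 + 28.0 − 17.9 + 4.4 + 18.2 = -27.2 dBu.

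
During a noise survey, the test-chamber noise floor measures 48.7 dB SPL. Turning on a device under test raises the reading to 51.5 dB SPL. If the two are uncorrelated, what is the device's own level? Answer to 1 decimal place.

48.3 dB SPL

Background correction is a power subtraction:
L_src = 10·log₁₀(10^(51.5/10) − 10^(48.7/10)) = 10·log₁₀(67120) = 48.3 dB SPL.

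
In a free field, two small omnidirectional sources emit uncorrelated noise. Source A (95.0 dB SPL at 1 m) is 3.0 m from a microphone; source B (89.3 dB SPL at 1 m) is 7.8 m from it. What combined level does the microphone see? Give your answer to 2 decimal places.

85.63 dB SPL

At the listener: L_A = 95.0 − 20·log₁₀(3.0) = 85.458 dB; L_B = 89.3 − 20·log₁₀(7.8) = 71.458 dB.
Combined: 10·log₁₀(10^(85.458/10)+10^(71.458/10)) = 85.63 dB SPL.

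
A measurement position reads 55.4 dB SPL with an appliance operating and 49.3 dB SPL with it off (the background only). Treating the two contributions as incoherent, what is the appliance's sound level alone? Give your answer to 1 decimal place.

Background correction is a power subtraction:
L_src = 10·log₁₀(10^(55.4/10) − 10^(49.3/10)) = 10·log₁₀(261600) = 54.2 dB SPL.

54.2 dB SPL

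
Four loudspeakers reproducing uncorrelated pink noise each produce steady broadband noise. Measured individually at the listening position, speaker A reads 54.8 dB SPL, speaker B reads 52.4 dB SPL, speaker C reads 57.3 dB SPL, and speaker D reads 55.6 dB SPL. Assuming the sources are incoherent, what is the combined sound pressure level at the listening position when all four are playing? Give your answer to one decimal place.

Uncorrelated sources add in intensity (power), not in dB.
L_total = 10·log₁₀(10^(54.8/10) + 10^(52.4/10) + 10^(57.3/10) + 10^(55.6/10)) = 10·log₁₀(1376000) = 61.4 dB SPL.

61.4 dB SPL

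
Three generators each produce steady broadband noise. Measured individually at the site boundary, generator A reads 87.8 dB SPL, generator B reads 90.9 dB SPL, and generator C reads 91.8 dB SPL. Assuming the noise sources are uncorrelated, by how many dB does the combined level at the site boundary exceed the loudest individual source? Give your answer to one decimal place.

3.4 dB

Uncorrelated sources add in intensity (power), not in dB.
L_total = 10·log₁₀(10^(87.8/10) + 10^(90.9/10) + 10^(91.8/10)) = 95.25 dB SPL.
Excess over the loudest (91.8 dB): 95.25 − 91.8 = 3.4 dB.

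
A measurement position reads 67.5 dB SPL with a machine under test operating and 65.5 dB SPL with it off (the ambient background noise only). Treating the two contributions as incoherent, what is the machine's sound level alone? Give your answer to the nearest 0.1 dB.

Background correction is a power subtraction:
L_src = 10·log₁₀(10^(67.5/10) − 10^(65.5/10)) = 10·log₁₀(2075000) = 63.2 dB SPL.

63.2 dB SPL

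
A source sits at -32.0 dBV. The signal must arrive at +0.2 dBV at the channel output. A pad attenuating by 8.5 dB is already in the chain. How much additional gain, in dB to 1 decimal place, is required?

The required make-up gain is the shortfall in the dB sum.
G = +0.2 − (-32.0) + 8.5 = 40.7 dB.

40.7 dB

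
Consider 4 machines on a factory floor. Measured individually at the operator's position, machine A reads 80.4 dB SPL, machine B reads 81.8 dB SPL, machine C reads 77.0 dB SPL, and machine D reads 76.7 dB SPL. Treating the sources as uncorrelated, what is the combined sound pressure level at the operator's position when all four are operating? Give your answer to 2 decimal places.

Incoherent sources sum as intensities:
L_total = 10·log₁₀(10^(80.4/10) + 10^(81.8/10) + 10^(77.0/10) + 10^(76.7/10)) = 10·log₁₀(357900000) = 85.54 dB SPL.

85.54 dB SPL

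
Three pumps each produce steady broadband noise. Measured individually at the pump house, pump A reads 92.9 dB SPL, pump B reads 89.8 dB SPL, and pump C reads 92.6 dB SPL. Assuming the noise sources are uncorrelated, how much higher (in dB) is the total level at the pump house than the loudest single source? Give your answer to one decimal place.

3.8 dB

Incoherent sources sum as intensities:
L_total = 10·log₁₀(10^(92.9/10) + 10^(89.8/10) + 10^(92.6/10)) = 96.74 dB SPL.
Excess over the loudest (92.9 dB): 96.74 − 92.9 = 3.8 dB.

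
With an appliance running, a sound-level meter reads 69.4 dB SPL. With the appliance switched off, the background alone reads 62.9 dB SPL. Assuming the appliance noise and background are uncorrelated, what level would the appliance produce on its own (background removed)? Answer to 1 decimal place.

68.3 dB SPL

Remove the background by subtracting linear intensities:
L_src = 10·log₁₀(10^(69.4/10) − 10^(62.9/10)) = 10·log₁₀(6760000) = 68.3 dB SPL.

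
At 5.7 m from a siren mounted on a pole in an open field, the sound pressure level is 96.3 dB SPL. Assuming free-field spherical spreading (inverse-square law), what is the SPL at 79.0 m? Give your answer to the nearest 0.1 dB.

For a point source in a free field, ΔL = −20·log₁₀(d₂/d₁).
ΔL = −20·log₁₀(79.0/5.7) = -22.84 dB, so L₂ = 96.3 + (-22.84) = 73.5 dB SPL.

73.5 dB SPL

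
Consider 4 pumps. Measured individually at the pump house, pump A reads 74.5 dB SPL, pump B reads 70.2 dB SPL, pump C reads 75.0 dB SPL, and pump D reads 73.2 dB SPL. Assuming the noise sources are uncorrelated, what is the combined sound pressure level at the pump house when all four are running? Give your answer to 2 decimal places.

Add the sources as powers (linear), then convert back to dB:
L_total = 10·log₁₀(10^(74.5/10) + 10^(70.2/10) + 10^(75.0/10) + 10^(73.2/10)) = 10·log₁₀(91170000) = 79.60 dB SPL.

79.60 dB SPL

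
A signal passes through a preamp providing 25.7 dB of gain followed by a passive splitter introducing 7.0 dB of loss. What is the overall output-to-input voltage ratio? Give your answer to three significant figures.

Net gain = 25.7 + (−7.0) = 18.7 dB.
Voltage ratio = 10^(18.7/20) = 8.61.

8.61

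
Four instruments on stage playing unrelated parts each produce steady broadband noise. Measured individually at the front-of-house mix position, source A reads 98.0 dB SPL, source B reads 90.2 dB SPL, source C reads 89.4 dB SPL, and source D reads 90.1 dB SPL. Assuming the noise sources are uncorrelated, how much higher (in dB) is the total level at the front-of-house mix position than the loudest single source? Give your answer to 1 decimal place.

1.7 dB

Add the sources as powers (linear), then convert back to dB:
L_total = 10·log₁₀(10^(98.0/10) + 10^(90.2/10) + 10^(89.4/10) + 10^(90.1/10)) = 99.66 dB SPL.
Excess over the loudest (98.0 dB): 99.66 − 98.0 = 1.7 dB.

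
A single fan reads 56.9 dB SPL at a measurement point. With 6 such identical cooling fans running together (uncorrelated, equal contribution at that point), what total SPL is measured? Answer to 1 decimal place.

6 equal incoherent sources raise the level by 10·log₁₀(6) = 7.78 dB.
L_total = 56.9 + 7.78 = 64.7 dB SPL.

64.7 dB SPL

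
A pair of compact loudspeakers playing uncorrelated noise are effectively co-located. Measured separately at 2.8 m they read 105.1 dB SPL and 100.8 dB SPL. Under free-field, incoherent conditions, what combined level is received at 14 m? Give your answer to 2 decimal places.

Combined at 2.8 m: 10·log₁₀(10^(105.1/10)+10^(100.8/10)) = 106.472 dB SPL.
Then apply −20·log₁₀(14/2.8) = -13.979 dB → 92.49 dB SPL.

92.49 dB SPL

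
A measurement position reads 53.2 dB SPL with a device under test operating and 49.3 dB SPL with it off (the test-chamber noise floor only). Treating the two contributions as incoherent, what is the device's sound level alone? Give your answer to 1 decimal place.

Background correction is a power subtraction:
L_src = 10·log₁₀(10^(53.2/10) − 10^(49.3/10)) = 10·log₁₀(123800) = 50.9 dB SPL.

50.9 dB SPL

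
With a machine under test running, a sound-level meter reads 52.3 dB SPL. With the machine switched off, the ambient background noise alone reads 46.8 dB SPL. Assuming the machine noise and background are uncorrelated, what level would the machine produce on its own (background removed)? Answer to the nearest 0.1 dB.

50.9 dB SPL

Subtract intensities: L_src = 10·log₁₀(10^(L_total/10) − 10^(L_bg/10)).
L_src = 10·log₁₀(10^(52.3/10) − 10^(46.8/10)) = 10·log₁₀(122000) = 50.9 dB SPL.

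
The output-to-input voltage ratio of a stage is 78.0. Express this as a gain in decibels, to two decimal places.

Voltage ratio → dB uses the 20·log₁₀ form:
20·log₁₀(78.0) = 37.84 dB.

37.84 dB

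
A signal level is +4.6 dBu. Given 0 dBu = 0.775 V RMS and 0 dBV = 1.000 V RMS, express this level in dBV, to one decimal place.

+2.4 dBV

The offset between the scales is 20·log₁₀(0.775/1.000) = −2.214 dB.
So dBV = +4.6 − 2.214 = +2.4 dBV.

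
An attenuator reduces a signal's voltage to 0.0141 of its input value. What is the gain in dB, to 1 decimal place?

Voltage is an amplitude quantity, so gain = 20·log₁₀(V_out/V_in).
20·log₁₀(0.0141) = -37.0 dB.

-37.0 dB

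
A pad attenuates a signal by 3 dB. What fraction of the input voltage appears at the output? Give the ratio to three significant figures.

0.708

Voltage ratio = 10^(dB/20).
10^(-3/20) = 10^(-0.1500) = 0.708.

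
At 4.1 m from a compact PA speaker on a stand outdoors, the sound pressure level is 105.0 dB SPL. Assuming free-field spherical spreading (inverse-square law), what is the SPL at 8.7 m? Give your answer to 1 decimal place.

98.5 dB SPL

Inverse-square spreading gives ΔL = −20·log₁₀(d₂/d₁).
ΔL = −20·log₁₀(8.7/4.1) = -6.53 dB, so L₂ = 105.0 + (-6.53) = 98.5 dB SPL.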